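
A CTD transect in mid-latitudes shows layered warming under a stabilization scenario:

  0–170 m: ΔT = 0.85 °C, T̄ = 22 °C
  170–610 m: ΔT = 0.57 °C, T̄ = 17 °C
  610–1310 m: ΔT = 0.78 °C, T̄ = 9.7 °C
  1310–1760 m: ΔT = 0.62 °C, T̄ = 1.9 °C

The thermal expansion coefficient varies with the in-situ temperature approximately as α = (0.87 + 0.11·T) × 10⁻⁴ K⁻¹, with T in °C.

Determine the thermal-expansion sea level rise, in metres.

about 0.252 m

Layer 1: α = (0.87 + 0.11×22)×10⁻⁴ = 3.29×10⁻⁴ K⁻¹
Layer 2: α = (0.87 + 0.11×17)×10⁻⁴ = 2.74×10⁻⁴ K⁻¹
Layer 3: α = (0.87 + 0.11×9.7)×10⁻⁴ = 1.937×10⁻⁴ K⁻¹
Layer 4: α = (0.87 + 0.11×1.9)×10⁻⁴ = 1.079×10⁻⁴ K⁻¹
Layer 1: 3.29×10⁻⁴ × 0.85 × 170 = 0.0475405 m
170–610 m: 2.74×10⁻⁴ × 440 × 0.57 = 0.0687192 m
610–1310 m: 700 × 0.78 × 1.937×10⁻⁴ = 0.1057602 m
1310–1760 m: 450 × 1.079×10⁻⁴ × 0.62 = 0.0301041 m
Δh = 0.0475405 + 0.0687192 + 0.1057602 + 0.0301041 = 0.252124 m ≈ 0.252 m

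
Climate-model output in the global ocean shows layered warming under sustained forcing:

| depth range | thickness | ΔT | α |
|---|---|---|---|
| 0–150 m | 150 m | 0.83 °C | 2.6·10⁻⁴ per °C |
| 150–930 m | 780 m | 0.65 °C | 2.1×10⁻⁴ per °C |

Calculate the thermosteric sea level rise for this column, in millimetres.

150 × 0.83 × 2.6×10⁻⁴ = 0.03237 m
0.65 × 780 × 2.1×10⁻⁴ = 0.10647 m
Δh = 0.03237 + 0.10647 = 0.13884 m

139 mm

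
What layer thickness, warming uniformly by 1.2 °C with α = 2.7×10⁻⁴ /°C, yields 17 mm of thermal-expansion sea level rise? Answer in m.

H ≈ 52.5 m

H = Δh/(αΔT) = 0.017 / (2.7×10⁻⁴ × 1.2) ≈ 52.47 m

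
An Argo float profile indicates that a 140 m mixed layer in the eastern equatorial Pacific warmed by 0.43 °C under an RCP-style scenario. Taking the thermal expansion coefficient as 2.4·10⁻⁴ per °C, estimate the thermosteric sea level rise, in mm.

Δh = αΔT·H = 2.4×10⁻⁴ × 0.43 × 140 = 0.014448 m

Δh ≈ 14.4 mm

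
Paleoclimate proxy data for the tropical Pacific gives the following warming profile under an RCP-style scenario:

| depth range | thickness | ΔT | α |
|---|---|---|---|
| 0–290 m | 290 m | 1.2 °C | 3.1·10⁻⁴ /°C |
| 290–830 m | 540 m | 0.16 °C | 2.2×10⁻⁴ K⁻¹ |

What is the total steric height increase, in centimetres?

Layer 1: 1.2 × 290 × 3.1×10⁻⁴ = 0.10788 m
0.16 × 2.2×10⁻⁴ × 540 = 0.019008 m
Δh = 0.10788 + 0.019008 = 0.126888 m ≈ 12.7 cm

Δh = 12.7 cm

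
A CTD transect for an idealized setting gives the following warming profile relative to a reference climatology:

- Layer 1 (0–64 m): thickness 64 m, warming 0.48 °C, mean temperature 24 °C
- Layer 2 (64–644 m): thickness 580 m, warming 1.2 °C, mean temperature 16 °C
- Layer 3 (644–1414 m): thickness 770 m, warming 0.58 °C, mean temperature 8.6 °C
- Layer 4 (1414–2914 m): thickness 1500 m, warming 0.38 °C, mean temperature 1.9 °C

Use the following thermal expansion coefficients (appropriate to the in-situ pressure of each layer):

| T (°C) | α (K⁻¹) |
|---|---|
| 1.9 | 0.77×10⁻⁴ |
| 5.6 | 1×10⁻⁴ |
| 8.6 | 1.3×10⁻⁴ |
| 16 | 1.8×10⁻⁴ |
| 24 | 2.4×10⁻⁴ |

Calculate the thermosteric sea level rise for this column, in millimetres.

Δh ≈ 235 mm

Layer 1 at 24 °C → α = 2.4×10⁻⁴ K⁻¹
Layer 2 at 16 °C → α = 1.8×10⁻⁴ K⁻¹
Layer 3 at 8.6 °C → α = 1.3×10⁻⁴ K⁻¹
Layer 4 at 1.9 °C → α = 0.77×10⁻⁴ K⁻¹
0–64 m: 2.4×10⁻⁴ × 64 × 0.48 = 0.0073728 m
580 × 1.8×10⁻⁴ × 1.2 = 0.12528 m
644–1414 m: 0.58 × 770 × 1.3×10⁻⁴ = 0.058058 m
Layer 4: 1500 × 0.77×10⁻⁴ × 0.38 = 0.04389 m
Δh = 0.0073728 + 0.12528 + 0.058058 + 0.04389 = 0.2346008 m ≈ 235 mm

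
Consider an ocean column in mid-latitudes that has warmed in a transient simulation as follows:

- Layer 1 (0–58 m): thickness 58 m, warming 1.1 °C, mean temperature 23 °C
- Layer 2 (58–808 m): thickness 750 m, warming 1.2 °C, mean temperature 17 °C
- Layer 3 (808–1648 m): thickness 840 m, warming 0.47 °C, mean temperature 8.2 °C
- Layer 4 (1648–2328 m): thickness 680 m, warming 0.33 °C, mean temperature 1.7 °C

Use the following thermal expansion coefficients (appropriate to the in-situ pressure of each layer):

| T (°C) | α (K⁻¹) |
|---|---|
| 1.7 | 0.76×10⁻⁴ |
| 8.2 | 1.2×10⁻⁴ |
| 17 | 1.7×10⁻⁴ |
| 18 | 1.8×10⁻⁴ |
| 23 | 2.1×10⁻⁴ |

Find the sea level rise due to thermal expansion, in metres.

Layer 1 at 23 °C → α = 2.1×10⁻⁴ K⁻¹
Layer 2 at 17 °C → α = 1.7×10⁻⁴ K⁻¹
Layer 3 at 8.2 °C → α = 1.2×10⁻⁴ K⁻¹
Layer 4 at 1.7 °C → α = 0.76×10⁻⁴ K⁻¹
0–58 m: 1.1 × 2.1×10⁻⁴ × 58 = 0.013398 m
Layer 2: 750 × 1.2 × 1.7×10⁻⁴ = 0.15300 m
808–1648 m: 840 × 1.2×10⁻⁴ × 0.47 = 0.047376 m
680 × 0.33 × 0.76×10⁻⁴ = 0.0170544 m
Δh = 0.013398 + 0.15300 + 0.047376 + 0.0170544 = 0.2308284 m ≈ 0.23 m

0.23 m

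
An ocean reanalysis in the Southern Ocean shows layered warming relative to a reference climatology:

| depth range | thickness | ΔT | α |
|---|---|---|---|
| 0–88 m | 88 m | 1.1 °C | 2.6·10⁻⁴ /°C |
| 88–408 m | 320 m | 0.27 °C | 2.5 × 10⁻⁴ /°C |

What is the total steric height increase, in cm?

Layer 1: 88 × 1.1 × 2.6×10⁻⁴ = 0.025168 m
320 × 2.5×10⁻⁴ × 0.27 = 0.02160 m
Δh = 0.025168 + 0.02160 = 0.046768 m

4.7 cm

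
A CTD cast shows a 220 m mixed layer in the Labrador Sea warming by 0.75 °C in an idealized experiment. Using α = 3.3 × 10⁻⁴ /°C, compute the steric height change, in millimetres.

Δh = αΔT·H = 3.3×10⁻⁴ × 0.75 × 220 = 0.05445 m

54.5 mm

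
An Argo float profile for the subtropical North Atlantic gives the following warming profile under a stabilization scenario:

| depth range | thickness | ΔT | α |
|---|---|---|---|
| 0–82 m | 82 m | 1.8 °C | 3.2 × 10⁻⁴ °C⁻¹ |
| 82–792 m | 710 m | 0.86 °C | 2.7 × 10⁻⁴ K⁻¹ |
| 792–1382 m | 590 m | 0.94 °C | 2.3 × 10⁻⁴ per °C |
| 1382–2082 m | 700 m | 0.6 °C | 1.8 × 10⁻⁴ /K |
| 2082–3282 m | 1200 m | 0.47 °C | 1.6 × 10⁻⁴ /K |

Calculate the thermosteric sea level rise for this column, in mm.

0–82 m: 1.8 × 82 × 3.2×10⁻⁴ = 0.047232 m
82–792 m: 2.7×10⁻⁴ × 710 × 0.86 = 0.164862 m
792–1382 m: 2.3×10⁻⁴ × 590 × 0.94 = 0.127558 m
0.6 × 1.8×10⁻⁴ × 700 = 0.07560 m
Layer 5: 1.6×10⁻⁴ × 1200 × 0.47 = 0.09024 m
Δh = 0.047232 + 0.164862 + 0.127558 + 0.07560 + 0.09024 = 0.505492 m ≈ 505 mm

505 mm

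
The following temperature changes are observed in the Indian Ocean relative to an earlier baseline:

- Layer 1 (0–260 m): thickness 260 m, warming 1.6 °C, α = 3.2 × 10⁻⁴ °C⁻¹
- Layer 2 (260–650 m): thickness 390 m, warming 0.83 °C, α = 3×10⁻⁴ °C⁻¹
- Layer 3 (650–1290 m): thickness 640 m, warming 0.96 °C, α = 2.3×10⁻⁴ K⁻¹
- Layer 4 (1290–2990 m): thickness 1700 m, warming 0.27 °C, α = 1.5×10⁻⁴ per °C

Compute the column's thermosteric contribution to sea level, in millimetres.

Δh = 440 mm

Layer 1: 260 × 3.2×10⁻⁴ × 1.6 = 0.13312 m
260–650 m: 390 × 3×10⁻⁴ × 0.83 = 0.09711 m
Layer 3: 640 × 0.96 × 2.3×10⁻⁴ = 0.141312 m
Layer 4: 1700 × 0.27 × 1.5×10⁻⁴ = 0.06885 m
Δh = 0.13312 + 0.09711 + 0.141312 + 0.06885 = 0.440392 m ≈ 440 mm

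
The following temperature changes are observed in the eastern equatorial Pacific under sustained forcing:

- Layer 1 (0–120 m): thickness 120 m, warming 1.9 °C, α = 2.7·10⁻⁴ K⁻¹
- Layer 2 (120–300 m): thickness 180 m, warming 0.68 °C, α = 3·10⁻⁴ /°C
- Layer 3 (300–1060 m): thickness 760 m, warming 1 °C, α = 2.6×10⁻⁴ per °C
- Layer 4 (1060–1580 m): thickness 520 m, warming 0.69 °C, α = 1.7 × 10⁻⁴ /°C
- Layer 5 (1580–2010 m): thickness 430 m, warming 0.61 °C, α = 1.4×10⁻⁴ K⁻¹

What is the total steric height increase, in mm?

120 × 2.7×10⁻⁴ × 1.9 = 0.06156 m
120–300 m: 180 × 0.68 × 3×10⁻⁴ = 0.03672 m
Layer 3: 760 × 1 × 2.6×10⁻⁴ = 0.19760 m
520 × 0.69 × 1.7×10⁻⁴ = 0.060996 m
1580–2010 m: 0.61 × 430 × 1.4×10⁻⁴ = 0.036722 m
Δh = 0.06156 + 0.03672 + 0.19760 + 0.060996 + 0.036722 = 0.393598 m

about 394 mm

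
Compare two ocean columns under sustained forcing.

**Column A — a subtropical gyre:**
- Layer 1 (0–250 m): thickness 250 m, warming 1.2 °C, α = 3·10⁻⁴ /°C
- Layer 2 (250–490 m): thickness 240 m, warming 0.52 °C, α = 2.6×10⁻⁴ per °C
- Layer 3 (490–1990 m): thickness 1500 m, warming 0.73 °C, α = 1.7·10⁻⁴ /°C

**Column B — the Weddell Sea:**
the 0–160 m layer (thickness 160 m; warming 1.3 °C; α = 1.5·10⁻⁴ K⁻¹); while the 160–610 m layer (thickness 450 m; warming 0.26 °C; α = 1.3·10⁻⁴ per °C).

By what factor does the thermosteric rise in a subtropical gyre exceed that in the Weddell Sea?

≈ 6.6×

A 250 × 3×10⁻⁴ × 1.2 = 0.09000 m
A 250–490 m: 2.6×10⁻⁴ × 240 × 0.52 = 0.032448 m
A Layer 3: 1.7×10⁻⁴ × 1500 × 0.73 = 0.18615 m
A total: 0.308598 m
B Layer 1: 160 × 1.3 × 1.5×10⁻⁴ = 0.03120 m
B 450 × 0.26 × 1.3×10⁻⁴ = 0.01521 m
B total: 0.04641 m
Ratio: 0.308598 / 0.04641 ≈ 6.649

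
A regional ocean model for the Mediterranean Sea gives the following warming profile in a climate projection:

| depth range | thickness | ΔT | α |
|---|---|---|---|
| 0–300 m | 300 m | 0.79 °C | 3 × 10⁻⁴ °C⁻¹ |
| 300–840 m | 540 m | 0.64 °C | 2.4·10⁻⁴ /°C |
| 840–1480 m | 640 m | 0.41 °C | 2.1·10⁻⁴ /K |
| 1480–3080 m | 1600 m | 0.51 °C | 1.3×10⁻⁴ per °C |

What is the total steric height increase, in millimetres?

315 mm of thermosteric rise

0–300 m: 3×10⁻⁴ × 300 × 0.79 = 0.07110 m
2.4×10⁻⁴ × 540 × 0.64 = 0.082944 m
840–1480 m: 0.41 × 2.1×10⁻⁴ × 640 = 0.055104 m
1.3×10⁻⁴ × 0.51 × 1600 = 0.10608 m
Δh = 0.07110 + 0.082944 + 0.055104 + 0.10608 = 0.315228 m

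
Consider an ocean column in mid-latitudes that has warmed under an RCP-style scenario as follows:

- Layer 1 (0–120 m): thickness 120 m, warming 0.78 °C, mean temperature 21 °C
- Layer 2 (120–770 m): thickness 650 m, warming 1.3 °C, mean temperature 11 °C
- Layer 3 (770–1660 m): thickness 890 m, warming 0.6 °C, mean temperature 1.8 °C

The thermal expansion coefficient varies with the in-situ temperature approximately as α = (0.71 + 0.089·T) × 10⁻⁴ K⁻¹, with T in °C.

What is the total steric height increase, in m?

Layer 1: α = (0.71 + 0.089×21)×10⁻⁴ = 2.579×10⁻⁴ K⁻¹
Layer 2: α = (0.71 + 0.089×11)×10⁻⁴ = 1.689×10⁻⁴ K⁻¹
Layer 3: α = (0.71 + 0.089×1.8)×10⁻⁴ = 0.8702×10⁻⁴ K⁻¹
0–120 m: 120 × 0.78 × 2.579×10⁻⁴ = 0.02413944 m
Layer 2: 1.3 × 650 × 1.689×10⁻⁴ = 0.1427205 m
890 × 0.6 × 0.8702×10⁻⁴ = 0.04646868 m
Δh = 0.02413944 + 0.1427205 + 0.04646868 = 0.21332862 m

0.213 m of thermosteric rise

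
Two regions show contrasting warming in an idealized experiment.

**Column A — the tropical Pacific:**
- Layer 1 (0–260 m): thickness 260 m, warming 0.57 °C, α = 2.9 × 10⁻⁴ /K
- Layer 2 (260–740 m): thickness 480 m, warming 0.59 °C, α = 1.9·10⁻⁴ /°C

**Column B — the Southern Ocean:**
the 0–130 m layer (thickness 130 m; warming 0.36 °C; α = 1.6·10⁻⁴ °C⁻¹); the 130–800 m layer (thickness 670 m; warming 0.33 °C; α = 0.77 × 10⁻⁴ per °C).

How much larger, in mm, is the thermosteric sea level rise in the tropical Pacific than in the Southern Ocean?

A 0–260 m: 260 × 2.9×10⁻⁴ × 0.57 = 0.042978 m
A 1.9×10⁻⁴ × 480 × 0.59 = 0.053808 m
A total: 0.096786 m
B 1.6×10⁻⁴ × 130 × 0.36 = 0.007488 m
B 0.77×10⁻⁴ × 670 × 0.33 = 0.0170247 m
B total: 0.0245127 m
Difference: 0.096786 − 0.0245127 = 0.0722733 m

Δh_A − Δh_B ≈ 72 mm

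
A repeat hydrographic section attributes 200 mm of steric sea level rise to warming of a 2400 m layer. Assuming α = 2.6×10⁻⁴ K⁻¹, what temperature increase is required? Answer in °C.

ΔT = Δh/(αH) = 0.2 / (2.6×10⁻⁴ × 2400) ≈ 0.3205 °C

ΔT ≈ 0.321 °C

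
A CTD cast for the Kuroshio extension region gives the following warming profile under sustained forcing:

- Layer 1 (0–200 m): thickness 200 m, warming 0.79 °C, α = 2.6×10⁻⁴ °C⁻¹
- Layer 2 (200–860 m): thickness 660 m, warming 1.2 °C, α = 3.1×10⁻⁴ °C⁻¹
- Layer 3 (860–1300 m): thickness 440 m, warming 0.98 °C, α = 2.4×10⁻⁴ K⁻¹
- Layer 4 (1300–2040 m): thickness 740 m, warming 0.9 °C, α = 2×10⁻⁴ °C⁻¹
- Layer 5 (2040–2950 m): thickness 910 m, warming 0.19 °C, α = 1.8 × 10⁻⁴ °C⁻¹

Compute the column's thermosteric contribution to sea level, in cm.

about 55 cm

0–200 m: 2.6×10⁻⁴ × 200 × 0.79 = 0.04108 m
200–860 m: 3.1×10⁻⁴ × 1.2 × 660 = 0.24552 m
440 × 2.4×10⁻⁴ × 0.98 = 0.103488 m
1300–2040 m: 2×10⁻⁴ × 740 × 0.9 = 0.13320 m
910 × 1.8×10⁻⁴ × 0.19 = 0.031122 m
Δh = 0.04108 + 0.24552 + 0.103488 + 0.13320 + 0.031122 = 0.55441 m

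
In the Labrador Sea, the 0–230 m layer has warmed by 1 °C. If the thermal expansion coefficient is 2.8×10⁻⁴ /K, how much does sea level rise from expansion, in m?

about 0.064 m

Δh = αΔT·H = 2.8×10⁻⁴ × 1 × 230 = 0.06440 m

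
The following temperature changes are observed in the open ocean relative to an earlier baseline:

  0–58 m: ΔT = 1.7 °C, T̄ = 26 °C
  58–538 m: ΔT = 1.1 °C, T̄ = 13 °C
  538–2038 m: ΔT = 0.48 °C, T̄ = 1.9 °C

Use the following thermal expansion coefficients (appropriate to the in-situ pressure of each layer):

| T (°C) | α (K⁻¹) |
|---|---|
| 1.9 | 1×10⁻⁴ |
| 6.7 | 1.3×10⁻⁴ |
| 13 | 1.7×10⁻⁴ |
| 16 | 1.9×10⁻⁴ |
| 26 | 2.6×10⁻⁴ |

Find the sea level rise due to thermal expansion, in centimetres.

Δh = 19 cm

Layer 1 at 26 °C → α = 2.6×10⁻⁴ K⁻¹
Layer 2 at 13 °C → α = 1.7×10⁻⁴ K⁻¹
Layer 3 at 1.9 °C → α = 1×10⁻⁴ K⁻¹
0–58 m: 1.7 × 58 × 2.6×10⁻⁴ = 0.025636 m
58–538 m: 1.1 × 480 × 1.7×10⁻⁴ = 0.08976 m
538–2038 m: 1×10⁻⁴ × 1500 × 0.48 = 0.07200 m
Δh = 0.025636 + 0.08976 + 0.07200 = 0.187396 m ≈ 19 cm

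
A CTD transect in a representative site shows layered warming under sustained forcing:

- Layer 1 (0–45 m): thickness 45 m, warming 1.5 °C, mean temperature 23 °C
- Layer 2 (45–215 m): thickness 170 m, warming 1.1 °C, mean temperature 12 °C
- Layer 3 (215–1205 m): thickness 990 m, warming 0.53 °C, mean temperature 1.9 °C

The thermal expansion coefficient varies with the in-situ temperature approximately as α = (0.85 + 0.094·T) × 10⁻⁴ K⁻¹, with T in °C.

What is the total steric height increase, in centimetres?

11.1 cm of thermosteric rise

Layer 1: α = (0.85 + 0.094×23)×10⁻⁴ = 3.012×10⁻⁴ K⁻¹
Layer 2: α = (0.85 + 0.094×12)×10⁻⁴ = 1.978×10⁻⁴ K⁻¹
Layer 3: α = (0.85 + 0.094×1.9)×10⁻⁴ = 1.0286×10⁻⁴ K⁻¹
0–45 m: 1.5 × 45 × 3.012×10⁻⁴ = 0.020331 m
Layer 2: 1.978×10⁻⁴ × 170 × 1.1 = 0.0369886 m
1.0286×10⁻⁴ × 990 × 0.53 = 0.053970642 m
Δh = 0.020331 + 0.0369886 + 0.053970642 = 0.111290242 m ≈ 11.1 cm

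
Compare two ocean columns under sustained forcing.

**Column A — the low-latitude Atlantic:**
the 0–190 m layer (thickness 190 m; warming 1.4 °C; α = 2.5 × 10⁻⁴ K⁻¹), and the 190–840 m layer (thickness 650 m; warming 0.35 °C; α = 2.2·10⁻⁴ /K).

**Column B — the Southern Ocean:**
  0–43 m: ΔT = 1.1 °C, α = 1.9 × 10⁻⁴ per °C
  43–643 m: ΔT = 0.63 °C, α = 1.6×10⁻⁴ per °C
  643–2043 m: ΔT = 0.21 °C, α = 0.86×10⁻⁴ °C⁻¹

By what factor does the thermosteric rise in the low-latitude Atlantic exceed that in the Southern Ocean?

1.23

A 0–190 m: 190 × 1.4 × 2.5×10⁻⁴ = 0.06650 m
A Layer 2: 2.2×10⁻⁴ × 0.35 × 650 = 0.05005 m
A total: 0.11655 m
B Layer 1: 1.9×10⁻⁴ × 43 × 1.1 = 0.008987 m
B 43–643 m: 0.63 × 1.6×10⁻⁴ × 600 = 0.06048 m
B Layer 3: 1400 × 0.86×10⁻⁴ × 0.21 = 0.025284 m
B total: 0.094751 m
Ratio: 0.11655 / 0.094751 ≈ 1.230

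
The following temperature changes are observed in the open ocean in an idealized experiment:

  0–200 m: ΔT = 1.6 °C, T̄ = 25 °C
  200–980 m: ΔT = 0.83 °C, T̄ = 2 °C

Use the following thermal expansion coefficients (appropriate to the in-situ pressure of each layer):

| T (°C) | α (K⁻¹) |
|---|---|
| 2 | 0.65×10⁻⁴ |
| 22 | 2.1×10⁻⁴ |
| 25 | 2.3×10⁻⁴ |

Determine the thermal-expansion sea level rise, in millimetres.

Layer 1 at 25 °C → α = 2.3×10⁻⁴ K⁻¹
Layer 2 at 2 °C → α = 0.65×10⁻⁴ K⁻¹
Layer 1: 1.6 × 200 × 2.3×10⁻⁴ = 0.07360 m
200–980 m: 0.83 × 0.65×10⁻⁴ × 780 = 0.042081 m
Δh = 0.07360 + 0.042081 = 0.115681 m

about 116 mm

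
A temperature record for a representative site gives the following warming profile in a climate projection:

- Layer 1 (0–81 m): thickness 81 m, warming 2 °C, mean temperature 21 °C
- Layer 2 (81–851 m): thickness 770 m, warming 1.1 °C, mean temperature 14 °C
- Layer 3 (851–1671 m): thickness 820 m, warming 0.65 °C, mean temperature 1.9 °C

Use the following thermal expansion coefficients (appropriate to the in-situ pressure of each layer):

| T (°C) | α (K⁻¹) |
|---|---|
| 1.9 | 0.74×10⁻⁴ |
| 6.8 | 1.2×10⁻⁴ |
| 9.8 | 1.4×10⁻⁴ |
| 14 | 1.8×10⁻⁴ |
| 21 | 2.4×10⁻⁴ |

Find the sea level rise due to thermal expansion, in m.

Layer 1 at 21 °C → α = 2.4×10⁻⁴ K⁻¹
Layer 2 at 14 °C → α = 1.8×10⁻⁴ K⁻¹
Layer 3 at 1.9 °C → α = 0.74×10⁻⁴ K⁻¹
0–81 m: 81 × 2.4×10⁻⁴ × 2 = 0.03888 m
Layer 2: 1.8×10⁻⁴ × 770 × 1.1 = 0.15246 m
0.65 × 820 × 0.74×10⁻⁴ = 0.039442 m
Δh = 0.03888 + 0.15246 + 0.039442 = 0.230782 m

Δh ≈ 0.23 m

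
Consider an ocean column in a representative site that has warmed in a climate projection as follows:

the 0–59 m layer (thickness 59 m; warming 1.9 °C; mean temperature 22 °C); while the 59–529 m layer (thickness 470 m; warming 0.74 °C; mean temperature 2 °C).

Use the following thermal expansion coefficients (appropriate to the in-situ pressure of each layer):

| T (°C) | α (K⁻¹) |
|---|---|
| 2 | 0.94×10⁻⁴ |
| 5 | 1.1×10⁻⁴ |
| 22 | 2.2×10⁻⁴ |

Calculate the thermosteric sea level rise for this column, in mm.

Δh ≈ 57.4 mm

Layer 1 at 22 °C → α = 2.2×10⁻⁴ K⁻¹
Layer 2 at 2 °C → α = 0.94×10⁻⁴ K⁻¹
1.9 × 2.2×10⁻⁴ × 59 = 0.024662 m
59–529 m: 0.94×10⁻⁴ × 0.74 × 470 = 0.0326932 m
Δh = 0.024662 + 0.0326932 = 0.0573552 m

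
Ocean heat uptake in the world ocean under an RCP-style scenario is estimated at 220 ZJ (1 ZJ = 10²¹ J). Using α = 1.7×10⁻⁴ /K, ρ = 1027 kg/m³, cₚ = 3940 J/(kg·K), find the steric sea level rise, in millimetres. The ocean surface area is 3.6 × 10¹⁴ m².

Δh ≈ 25.7 mm

Per unit area: Q = 220×10²¹ / (3.6×10¹⁴) ≈ 6.111×10⁸ J/m²
Δh = αQ/(ρcₚ) = 1.7×10⁻⁴ × 6.111×10⁸ / (1027 × 3940) ≈ 0.025674 m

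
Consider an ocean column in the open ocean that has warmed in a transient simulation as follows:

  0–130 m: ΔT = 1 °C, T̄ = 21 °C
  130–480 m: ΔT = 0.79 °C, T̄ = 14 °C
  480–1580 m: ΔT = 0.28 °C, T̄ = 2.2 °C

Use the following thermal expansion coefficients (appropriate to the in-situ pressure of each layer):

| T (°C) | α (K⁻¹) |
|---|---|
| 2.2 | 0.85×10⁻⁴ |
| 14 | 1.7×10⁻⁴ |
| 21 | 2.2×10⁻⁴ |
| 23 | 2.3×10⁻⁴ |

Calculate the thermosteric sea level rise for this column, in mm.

102 mm

Layer 1 at 21 °C → α = 2.2×10⁻⁴ K⁻¹
Layer 2 at 14 °C → α = 1.7×10⁻⁴ K⁻¹
Layer 3 at 2.2 °C → α = 0.85×10⁻⁴ K⁻¹
0–130 m: 2.2×10⁻⁴ × 130 × 1 = 0.02860 m
Layer 2: 1.7×10⁻⁴ × 350 × 0.79 = 0.047005 m
0.28 × 0.85×10⁻⁴ × 1100 = 0.02618 m
Δh = 0.02860 + 0.047005 + 0.02618 = 0.101785 m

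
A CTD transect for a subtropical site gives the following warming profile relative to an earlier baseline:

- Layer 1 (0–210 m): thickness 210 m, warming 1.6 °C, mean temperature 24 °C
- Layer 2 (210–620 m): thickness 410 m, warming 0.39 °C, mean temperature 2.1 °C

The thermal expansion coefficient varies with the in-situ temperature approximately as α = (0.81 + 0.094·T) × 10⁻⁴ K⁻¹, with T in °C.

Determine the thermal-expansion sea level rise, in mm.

Layer 1: α = (0.81 + 0.094×24)×10⁻⁴ = 3.066×10⁻⁴ K⁻¹
Layer 2: α = (0.81 + 0.094×2.1)×10⁻⁴ = 1.0074×10⁻⁴ K⁻¹
210 × 3.066×10⁻⁴ × 1.6 = 0.1030176 m
Layer 2: 410 × 0.39 × 1.0074×10⁻⁴ = 0.016108326 m
Δh = 0.1030176 + 0.016108326 = 0.119125926 m

119 mm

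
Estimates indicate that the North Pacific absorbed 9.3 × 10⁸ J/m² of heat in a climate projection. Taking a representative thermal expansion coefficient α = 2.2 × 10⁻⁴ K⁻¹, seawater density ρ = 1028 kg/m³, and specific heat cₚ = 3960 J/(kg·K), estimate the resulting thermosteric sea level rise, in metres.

Δh = 0.050 m

Δh = αQ/(ρcₚ) = 2.2×10⁻⁴ × 9.3×10⁸ / (1028 × 3960) ≈ 0.050259 m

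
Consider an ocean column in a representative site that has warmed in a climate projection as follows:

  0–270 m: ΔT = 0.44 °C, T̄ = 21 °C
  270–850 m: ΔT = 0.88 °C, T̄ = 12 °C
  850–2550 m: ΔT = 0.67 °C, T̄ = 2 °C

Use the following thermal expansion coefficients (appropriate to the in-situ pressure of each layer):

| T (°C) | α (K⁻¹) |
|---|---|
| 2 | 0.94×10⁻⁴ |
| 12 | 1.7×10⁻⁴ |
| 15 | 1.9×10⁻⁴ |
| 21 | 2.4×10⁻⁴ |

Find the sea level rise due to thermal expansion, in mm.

Δh = 222 mm

Layer 1 at 21 °C → α = 2.4×10⁻⁴ K⁻¹
Layer 2 at 12 °C → α = 1.7×10⁻⁴ K⁻¹
Layer 3 at 2 °C → α = 0.94×10⁻⁴ K⁻¹
0–270 m: 2.4×10⁻⁴ × 0.44 × 270 = 0.028512 m
580 × 0.88 × 1.7×10⁻⁴ = 0.086768 m
Layer 3: 1700 × 0.67 × 0.94×10⁻⁴ = 0.107066 m
Δh = 0.028512 + 0.086768 + 0.107066 = 0.222346 m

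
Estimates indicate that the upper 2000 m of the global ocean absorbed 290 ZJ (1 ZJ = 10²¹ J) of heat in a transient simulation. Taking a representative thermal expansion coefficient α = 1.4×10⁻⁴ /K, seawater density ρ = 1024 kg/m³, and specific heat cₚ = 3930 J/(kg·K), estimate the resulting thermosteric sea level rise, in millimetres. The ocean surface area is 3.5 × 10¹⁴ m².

Per unit area: Q = 290×10²¹ / (3.5×10¹⁴) ≈ 8.286×10⁸ J/m²
Δh = αQ/(ρcₚ) = 1.4×10⁻⁴ × 8.286×10⁸ / (1024 × 3930) ≈ 0.028826 m

28.8 mm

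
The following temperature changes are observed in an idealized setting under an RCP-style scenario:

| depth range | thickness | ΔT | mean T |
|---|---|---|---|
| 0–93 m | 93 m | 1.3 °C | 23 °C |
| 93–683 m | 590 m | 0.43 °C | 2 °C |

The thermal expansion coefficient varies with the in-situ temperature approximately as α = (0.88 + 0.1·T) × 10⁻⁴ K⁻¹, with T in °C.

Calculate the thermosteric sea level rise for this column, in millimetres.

Δh = 65.8 mm

Layer 1: α = (0.88 + 0.1×23)×10⁻⁴ = 3.18×10⁻⁴ K⁻¹
Layer 2: α = (0.88 + 0.1×2)×10⁻⁴ = 1.08×10⁻⁴ K⁻¹
Layer 1: 1.3 × 93 × 3.18×10⁻⁴ = 0.0384462 m
Layer 2: 1.08×10⁻⁴ × 0.43 × 590 = 0.0273996 m
Δh = 0.0384462 + 0.0273996 = 0.0658458 m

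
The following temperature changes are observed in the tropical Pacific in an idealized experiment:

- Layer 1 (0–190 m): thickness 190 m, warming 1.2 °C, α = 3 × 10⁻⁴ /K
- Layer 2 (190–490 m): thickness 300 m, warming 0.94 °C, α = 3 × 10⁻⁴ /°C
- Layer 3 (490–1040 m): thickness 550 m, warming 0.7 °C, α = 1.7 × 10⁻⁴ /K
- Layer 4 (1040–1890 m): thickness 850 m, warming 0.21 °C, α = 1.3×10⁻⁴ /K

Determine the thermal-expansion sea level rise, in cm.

about 24 cm

190 × 3×10⁻⁴ × 1.2 = 0.06840 m
Layer 2: 300 × 0.94 × 3×10⁻⁴ = 0.08460 m
Layer 3: 0.7 × 550 × 1.7×10⁻⁴ = 0.06545 m
1040–1890 m: 850 × 0.21 × 1.3×10⁻⁴ = 0.023205 m
Δh = 0.06840 + 0.08460 + 0.06545 + 0.023205 = 0.241655 m ≈ 24 cm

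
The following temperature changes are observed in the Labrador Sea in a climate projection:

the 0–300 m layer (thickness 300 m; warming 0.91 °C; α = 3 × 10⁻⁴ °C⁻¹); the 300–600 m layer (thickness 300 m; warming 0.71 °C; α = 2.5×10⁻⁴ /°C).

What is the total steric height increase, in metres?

0–300 m: 300 × 0.91 × 3×10⁻⁴ = 0.08190 m
Layer 2: 2.5×10⁻⁴ × 0.71 × 300 = 0.05325 m
Δh = 0.08190 + 0.05325 = 0.13515 m

about 0.135 m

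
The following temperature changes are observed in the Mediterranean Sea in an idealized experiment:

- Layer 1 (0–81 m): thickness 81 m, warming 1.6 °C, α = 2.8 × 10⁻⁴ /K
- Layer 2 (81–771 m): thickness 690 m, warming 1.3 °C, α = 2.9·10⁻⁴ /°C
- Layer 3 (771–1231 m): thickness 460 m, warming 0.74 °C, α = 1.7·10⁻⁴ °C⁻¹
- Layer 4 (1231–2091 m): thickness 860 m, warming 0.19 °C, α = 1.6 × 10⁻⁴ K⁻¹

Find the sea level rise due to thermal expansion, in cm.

0–81 m: 81 × 1.6 × 2.8×10⁻⁴ = 0.036288 m
81–771 m: 2.9×10⁻⁴ × 690 × 1.3 = 0.26013 m
771–1231 m: 0.74 × 1.7×10⁻⁴ × 460 = 0.057868 m
Layer 4: 1.6×10⁻⁴ × 860 × 0.19 = 0.026144 m
Δh = 0.036288 + 0.26013 + 0.057868 + 0.026144 = 0.38043 m

Δh ≈ 38.0 cm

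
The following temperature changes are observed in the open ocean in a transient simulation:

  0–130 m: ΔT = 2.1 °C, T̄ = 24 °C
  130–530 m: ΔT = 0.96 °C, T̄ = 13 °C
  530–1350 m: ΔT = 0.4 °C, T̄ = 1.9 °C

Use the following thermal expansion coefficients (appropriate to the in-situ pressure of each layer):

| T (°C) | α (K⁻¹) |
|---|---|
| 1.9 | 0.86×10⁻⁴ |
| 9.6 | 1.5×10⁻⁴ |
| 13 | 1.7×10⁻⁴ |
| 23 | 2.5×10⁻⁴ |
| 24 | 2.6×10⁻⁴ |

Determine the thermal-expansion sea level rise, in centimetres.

Layer 1 at 24 °C → α = 2.6×10⁻⁴ K⁻¹
Layer 2 at 13 °C → α = 1.7×10⁻⁴ K⁻¹
Layer 3 at 1.9 °C → α = 0.86×10⁻⁴ K⁻¹
Layer 1: 130 × 2.1 × 2.6×10⁻⁴ = 0.07098 m
130–530 m: 1.7×10⁻⁴ × 0.96 × 400 = 0.06528 m
Layer 3: 0.4 × 0.86×10⁻⁴ × 820 = 0.028208 m
Δh = 0.07098 + 0.06528 + 0.028208 = 0.164468 m

16 cm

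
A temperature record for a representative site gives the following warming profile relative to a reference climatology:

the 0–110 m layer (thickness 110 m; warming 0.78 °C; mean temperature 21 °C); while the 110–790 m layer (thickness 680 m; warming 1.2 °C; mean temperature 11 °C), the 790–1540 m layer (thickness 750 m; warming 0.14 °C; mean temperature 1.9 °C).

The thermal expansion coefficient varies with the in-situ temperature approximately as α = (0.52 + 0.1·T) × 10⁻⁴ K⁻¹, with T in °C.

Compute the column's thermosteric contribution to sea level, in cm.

Δh ≈ 16 cm

Layer 1: α = (0.52 + 0.1×21)×10⁻⁴ = 2.62×10⁻⁴ K⁻¹
Layer 2: α = (0.52 + 0.1×11)×10⁻⁴ = 1.62×10⁻⁴ K⁻¹
Layer 3: α = (0.52 + 0.1×1.9)×10⁻⁴ = 0.71×10⁻⁴ K⁻¹
0–110 m: 2.62×10⁻⁴ × 110 × 0.78 = 0.0224796 m
Layer 2: 680 × 1.62×10⁻⁴ × 1.2 = 0.132192 m
0.71×10⁻⁴ × 0.14 × 750 = 0.007455 m
Δh = 0.0224796 + 0.132192 + 0.007455 = 0.1621266 m ≈ 16 cm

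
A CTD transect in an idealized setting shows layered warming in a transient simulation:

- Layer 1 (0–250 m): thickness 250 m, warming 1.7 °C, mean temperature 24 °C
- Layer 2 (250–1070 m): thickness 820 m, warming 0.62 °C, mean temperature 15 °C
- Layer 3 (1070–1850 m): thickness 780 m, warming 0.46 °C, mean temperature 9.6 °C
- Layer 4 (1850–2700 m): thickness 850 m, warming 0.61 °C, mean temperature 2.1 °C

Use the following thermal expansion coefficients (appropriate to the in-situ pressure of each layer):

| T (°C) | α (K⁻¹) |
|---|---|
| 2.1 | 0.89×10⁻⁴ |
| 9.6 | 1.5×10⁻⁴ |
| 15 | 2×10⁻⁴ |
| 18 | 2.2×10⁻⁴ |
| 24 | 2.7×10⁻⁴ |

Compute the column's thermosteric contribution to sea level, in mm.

Δh = 320 mm

Layer 1 at 24 °C → α = 2.7×10⁻⁴ K⁻¹
Layer 2 at 15 °C → α = 2×10⁻⁴ K⁻¹
Layer 3 at 9.6 °C → α = 1.5×10⁻⁴ K⁻¹
Layer 4 at 2.1 °C → α = 0.89×10⁻⁴ K⁻¹
Layer 1: 1.7 × 2.7×10⁻⁴ × 250 = 0.11475 m
250–1070 m: 2×10⁻⁴ × 0.62 × 820 = 0.10168 m
Layer 3: 0.46 × 780 × 1.5×10⁻⁴ = 0.05382 m
1850–2700 m: 0.89×10⁻⁴ × 0.61 × 850 = 0.0461465 m
Δh = 0.11475 + 0.10168 + 0.05382 + 0.0461465 = 0.3163965 m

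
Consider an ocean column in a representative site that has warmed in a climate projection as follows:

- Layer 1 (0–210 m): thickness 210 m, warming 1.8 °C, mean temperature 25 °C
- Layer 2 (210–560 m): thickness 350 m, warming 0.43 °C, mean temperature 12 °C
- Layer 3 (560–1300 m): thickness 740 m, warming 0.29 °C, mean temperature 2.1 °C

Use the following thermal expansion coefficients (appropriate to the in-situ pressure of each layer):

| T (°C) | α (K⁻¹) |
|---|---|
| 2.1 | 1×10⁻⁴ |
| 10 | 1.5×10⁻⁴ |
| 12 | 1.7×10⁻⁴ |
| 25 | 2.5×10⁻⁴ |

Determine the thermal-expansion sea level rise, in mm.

140 mm

Layer 1 at 25 °C → α = 2.5×10⁻⁴ K⁻¹
Layer 2 at 12 °C → α = 1.7×10⁻⁴ K⁻¹
Layer 3 at 2.1 °C → α = 1×10⁻⁴ K⁻¹
Layer 1: 2.5×10⁻⁴ × 210 × 1.8 = 0.09450 m
210–560 m: 0.43 × 350 × 1.7×10⁻⁴ = 0.025585 m
560–1300 m: 1×10⁻⁴ × 0.29 × 740 = 0.02146 m
Δh = 0.09450 + 0.025585 + 0.02146 = 0.141545 m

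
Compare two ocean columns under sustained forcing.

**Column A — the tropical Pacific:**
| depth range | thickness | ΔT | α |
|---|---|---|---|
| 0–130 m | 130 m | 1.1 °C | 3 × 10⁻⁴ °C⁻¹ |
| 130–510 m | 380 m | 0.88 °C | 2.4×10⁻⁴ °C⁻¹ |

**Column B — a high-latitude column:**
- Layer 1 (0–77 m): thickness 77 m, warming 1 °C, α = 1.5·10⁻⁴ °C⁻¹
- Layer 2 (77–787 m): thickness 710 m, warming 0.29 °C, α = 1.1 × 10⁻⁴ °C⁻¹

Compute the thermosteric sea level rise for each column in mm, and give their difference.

A 0–130 m: 1.1 × 130 × 3×10⁻⁴ = 0.04290 m
A Layer 2: 380 × 0.88 × 2.4×10⁻⁴ = 0.080256 m
A total: 0.123156 m
B 0–77 m: 1.5×10⁻⁴ × 1 × 77 = 0.01155 m
B Layer 2: 710 × 1.1×10⁻⁴ × 0.29 = 0.022649 m
B total: 0.034199 m
Difference: 0.123156 − 0.034199 = 0.088957 m

A: 120 mm; B: 34 mm; difference 89 mm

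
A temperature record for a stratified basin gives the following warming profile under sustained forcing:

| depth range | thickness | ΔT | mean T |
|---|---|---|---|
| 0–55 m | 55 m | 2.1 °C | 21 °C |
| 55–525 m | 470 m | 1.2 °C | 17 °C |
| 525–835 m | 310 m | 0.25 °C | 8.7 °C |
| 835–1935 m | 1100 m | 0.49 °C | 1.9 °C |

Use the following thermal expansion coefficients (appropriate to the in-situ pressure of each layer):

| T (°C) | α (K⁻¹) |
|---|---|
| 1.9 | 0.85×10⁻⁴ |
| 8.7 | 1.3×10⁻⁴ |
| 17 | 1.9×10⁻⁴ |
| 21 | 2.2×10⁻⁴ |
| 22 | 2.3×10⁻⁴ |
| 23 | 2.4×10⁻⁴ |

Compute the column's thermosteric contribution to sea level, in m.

Layer 1 at 21 °C → α = 2.2×10⁻⁴ K⁻¹
Layer 2 at 17 °C → α = 1.9×10⁻⁴ K⁻¹
Layer 3 at 8.7 °C → α = 1.3×10⁻⁴ K⁻¹
Layer 4 at 1.9 °C → α = 0.85×10⁻⁴ K⁻¹
Layer 1: 55 × 2.1 × 2.2×10⁻⁴ = 0.02541 m
55–525 m: 1.2 × 1.9×10⁻⁴ × 470 = 0.10716 m
310 × 0.25 × 1.3×10⁻⁴ = 0.010075 m
835–1935 m: 1100 × 0.49 × 0.85×10⁻⁴ = 0.045815 m
Δh = 0.02541 + 0.10716 + 0.010075 + 0.045815 = 0.18846 m

0.19 m of thermosteric rise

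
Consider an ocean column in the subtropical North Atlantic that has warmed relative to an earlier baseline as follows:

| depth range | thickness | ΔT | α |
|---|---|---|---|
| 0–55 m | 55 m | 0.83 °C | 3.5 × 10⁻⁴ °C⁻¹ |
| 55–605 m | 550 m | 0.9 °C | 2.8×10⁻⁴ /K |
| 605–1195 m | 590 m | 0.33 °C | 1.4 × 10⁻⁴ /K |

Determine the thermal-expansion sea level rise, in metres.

0.83 × 3.5×10⁻⁴ × 55 = 0.0159775 m
Layer 2: 2.8×10⁻⁴ × 550 × 0.9 = 0.13860 m
Layer 3: 590 × 1.4×10⁻⁴ × 0.33 = 0.027258 m
Δh = 0.0159775 + 0.13860 + 0.027258 = 0.1818355 m

about 0.182 m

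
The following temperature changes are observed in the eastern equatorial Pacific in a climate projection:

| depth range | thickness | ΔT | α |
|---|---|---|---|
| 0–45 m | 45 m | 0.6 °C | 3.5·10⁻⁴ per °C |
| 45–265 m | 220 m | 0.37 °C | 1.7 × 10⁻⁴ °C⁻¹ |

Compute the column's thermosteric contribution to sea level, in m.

Δh = 0.0233 m

Layer 1: 3.5×10⁻⁴ × 45 × 0.6 = 0.00945 m
Layer 2: 1.7×10⁻⁴ × 0.37 × 220 = 0.013838 m
Δh = 0.00945 + 0.013838 = 0.023288 m ≈ 0.0233 m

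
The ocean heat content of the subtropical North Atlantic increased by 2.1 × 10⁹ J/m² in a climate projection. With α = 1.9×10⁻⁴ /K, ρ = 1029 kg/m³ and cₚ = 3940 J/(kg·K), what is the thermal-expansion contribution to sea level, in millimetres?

98.4 mm of thermosteric rise

Δh = αQ/(ρcₚ) = 1.9×10⁻⁴ × 2.1×10⁹ / (1029 × 3940) ≈ 0.098415 m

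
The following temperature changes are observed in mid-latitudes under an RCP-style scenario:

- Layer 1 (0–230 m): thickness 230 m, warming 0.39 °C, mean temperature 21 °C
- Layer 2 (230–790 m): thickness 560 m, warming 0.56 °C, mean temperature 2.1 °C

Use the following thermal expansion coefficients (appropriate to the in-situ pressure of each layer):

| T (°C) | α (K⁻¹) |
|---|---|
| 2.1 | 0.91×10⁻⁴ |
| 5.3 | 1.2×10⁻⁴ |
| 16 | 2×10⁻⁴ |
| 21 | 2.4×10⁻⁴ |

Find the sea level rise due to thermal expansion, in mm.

Δh ≈ 50.1 mm

Layer 1 at 21 °C → α = 2.4×10⁻⁴ K⁻¹
Layer 2 at 2.1 °C → α = 0.91×10⁻⁴ K⁻¹
0–230 m: 2.4×10⁻⁴ × 230 × 0.39 = 0.021528 m
Layer 2: 0.91×10⁻⁴ × 560 × 0.56 = 0.0285376 m
Δh = 0.021528 + 0.0285376 = 0.0500656 m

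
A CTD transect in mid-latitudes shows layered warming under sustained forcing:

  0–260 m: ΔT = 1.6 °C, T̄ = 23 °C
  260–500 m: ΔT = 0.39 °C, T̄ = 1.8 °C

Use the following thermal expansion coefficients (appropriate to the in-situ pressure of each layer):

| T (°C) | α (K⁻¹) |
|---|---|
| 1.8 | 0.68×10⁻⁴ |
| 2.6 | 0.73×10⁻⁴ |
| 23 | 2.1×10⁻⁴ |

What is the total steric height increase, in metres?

0.0937 m of thermosteric rise

Layer 1 at 23 °C → α = 2.1×10⁻⁴ K⁻¹
Layer 2 at 1.8 °C → α = 0.68×10⁻⁴ K⁻¹
2.1×10⁻⁴ × 1.6 × 260 = 0.08736 m
0.39 × 240 × 0.68×10⁻⁴ = 0.0063648 m
Δh = 0.08736 + 0.0063648 = 0.0937248 m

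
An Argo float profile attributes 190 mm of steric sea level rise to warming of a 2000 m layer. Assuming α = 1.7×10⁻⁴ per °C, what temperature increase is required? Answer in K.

ΔT = Δh/(αH) = 0.19 / (1.7×10⁻⁴ × 2000) ≈ 0.5588 K

about 0.559 K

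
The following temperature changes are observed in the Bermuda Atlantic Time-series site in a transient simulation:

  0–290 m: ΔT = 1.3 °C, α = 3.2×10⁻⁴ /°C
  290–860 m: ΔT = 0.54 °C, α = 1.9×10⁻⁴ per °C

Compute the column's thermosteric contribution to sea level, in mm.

Δh = 180 mm

3.2×10⁻⁴ × 1.3 × 290 = 0.12064 m
Layer 2: 1.9×10⁻⁴ × 0.54 × 570 = 0.058482 m
Δh = 0.12064 + 0.058482 = 0.179122 m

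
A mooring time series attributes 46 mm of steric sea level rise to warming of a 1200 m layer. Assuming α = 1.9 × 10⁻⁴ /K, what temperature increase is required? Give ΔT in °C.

ΔT = Δh/(αH) = 0.046 / (1.9×10⁻⁴ × 1200) ≈ 0.2018 °C

about 0.20 °C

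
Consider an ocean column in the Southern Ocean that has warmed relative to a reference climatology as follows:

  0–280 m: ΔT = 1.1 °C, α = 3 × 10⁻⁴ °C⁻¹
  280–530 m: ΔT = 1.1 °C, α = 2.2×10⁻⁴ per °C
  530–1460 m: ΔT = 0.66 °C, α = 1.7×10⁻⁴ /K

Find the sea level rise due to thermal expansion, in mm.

Δh ≈ 257 mm

Layer 1: 280 × 1.1 × 3×10⁻⁴ = 0.09240 m
Layer 2: 250 × 2.2×10⁻⁴ × 1.1 = 0.06050 m
930 × 0.66 × 1.7×10⁻⁴ = 0.104346 m
Δh = 0.09240 + 0.06050 + 0.104346 = 0.257246 m ≈ 257 mm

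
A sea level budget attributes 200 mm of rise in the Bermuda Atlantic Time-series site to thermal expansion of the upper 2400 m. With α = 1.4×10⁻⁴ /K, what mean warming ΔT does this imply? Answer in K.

ΔT = Δh/(αH) = 0.2 / (1.4×10⁻⁴ × 2400) ≈ 0.5952 K

0.595 K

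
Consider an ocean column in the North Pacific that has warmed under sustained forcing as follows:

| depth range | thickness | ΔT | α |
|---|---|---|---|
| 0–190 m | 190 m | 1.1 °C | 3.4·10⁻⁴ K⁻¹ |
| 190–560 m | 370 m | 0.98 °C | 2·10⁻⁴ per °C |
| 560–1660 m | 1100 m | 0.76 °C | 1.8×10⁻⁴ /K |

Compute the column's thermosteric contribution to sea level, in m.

0–190 m: 1.1 × 190 × 3.4×10⁻⁴ = 0.07106 m
190–560 m: 2×10⁻⁴ × 370 × 0.98 = 0.07252 m
1100 × 0.76 × 1.8×10⁻⁴ = 0.15048 m
Δh = 0.07106 + 0.07252 + 0.15048 = 0.29406 m ≈ 0.294 m

Δh ≈ 0.294 m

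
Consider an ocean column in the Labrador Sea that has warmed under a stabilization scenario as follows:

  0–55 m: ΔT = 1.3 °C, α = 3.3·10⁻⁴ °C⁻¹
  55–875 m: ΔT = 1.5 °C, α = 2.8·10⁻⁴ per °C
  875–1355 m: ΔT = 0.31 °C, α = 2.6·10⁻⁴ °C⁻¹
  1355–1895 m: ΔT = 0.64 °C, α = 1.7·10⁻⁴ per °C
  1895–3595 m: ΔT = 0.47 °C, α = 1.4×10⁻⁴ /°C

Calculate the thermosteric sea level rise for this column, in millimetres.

Δh ≈ 577 mm

Layer 1: 1.3 × 55 × 3.3×10⁻⁴ = 0.023595 m
Layer 2: 820 × 1.5 × 2.8×10⁻⁴ = 0.34440 m
Layer 3: 0.31 × 480 × 2.6×10⁻⁴ = 0.038688 m
0.64 × 540 × 1.7×10⁻⁴ = 0.058752 m
1895–3595 m: 1700 × 0.47 × 1.4×10⁻⁴ = 0.11186 m
Δh = 0.023595 + 0.34440 + 0.038688 + 0.058752 + 0.11186 = 0.577295 m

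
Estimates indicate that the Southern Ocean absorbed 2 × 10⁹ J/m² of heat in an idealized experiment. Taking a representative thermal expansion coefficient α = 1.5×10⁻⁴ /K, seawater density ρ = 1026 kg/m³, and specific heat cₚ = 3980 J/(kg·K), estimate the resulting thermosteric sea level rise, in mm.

73 mm of thermosteric rise

Δh = αQ/(ρcₚ) = 1.5×10⁻⁴ × 2×10⁹ / (1026 × 3980) ≈ 0.073467 m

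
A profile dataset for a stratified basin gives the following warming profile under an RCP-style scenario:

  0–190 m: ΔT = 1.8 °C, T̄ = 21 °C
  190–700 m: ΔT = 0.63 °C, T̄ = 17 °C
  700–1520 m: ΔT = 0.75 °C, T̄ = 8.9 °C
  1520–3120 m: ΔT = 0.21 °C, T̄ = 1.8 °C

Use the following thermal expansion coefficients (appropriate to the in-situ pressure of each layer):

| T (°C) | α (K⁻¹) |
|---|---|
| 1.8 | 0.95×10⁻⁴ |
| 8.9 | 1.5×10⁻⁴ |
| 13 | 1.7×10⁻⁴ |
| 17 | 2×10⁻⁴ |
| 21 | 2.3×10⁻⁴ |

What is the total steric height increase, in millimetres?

267 mm of thermosteric rise

Layer 1 at 21 °C → α = 2.3×10⁻⁴ K⁻¹
Layer 2 at 17 °C → α = 2×10⁻⁴ K⁻¹
Layer 3 at 8.9 °C → α = 1.5×10⁻⁴ K⁻¹
Layer 4 at 1.8 °C → α = 0.95×10⁻⁴ K⁻¹
Layer 1: 190 × 2.3×10⁻⁴ × 1.8 = 0.07866 m
0.63 × 510 × 2×10⁻⁴ = 0.06426 m
0.75 × 1.5×10⁻⁴ × 820 = 0.09225 m
0.21 × 0.95×10⁻⁴ × 1600 = 0.03192 m
Δh = 0.07866 + 0.06426 + 0.09225 + 0.03192 = 0.26709 m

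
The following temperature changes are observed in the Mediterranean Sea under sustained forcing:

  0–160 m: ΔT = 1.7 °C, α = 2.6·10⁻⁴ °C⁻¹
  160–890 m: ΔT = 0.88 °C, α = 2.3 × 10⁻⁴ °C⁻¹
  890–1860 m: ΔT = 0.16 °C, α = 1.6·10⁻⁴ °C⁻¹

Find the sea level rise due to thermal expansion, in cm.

Δh = 24 cm

0–160 m: 1.7 × 160 × 2.6×10⁻⁴ = 0.07072 m
160–890 m: 730 × 0.88 × 2.3×10⁻⁴ = 0.147752 m
Layer 3: 1.6×10⁻⁴ × 0.16 × 970 = 0.024832 m
Δh = 0.07072 + 0.147752 + 0.024832 = 0.243304 m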